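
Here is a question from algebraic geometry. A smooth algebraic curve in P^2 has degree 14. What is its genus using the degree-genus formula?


Using the genus formula for smooth plane curves:
g = (d-1)(d-2)/2
g = (14-1)(14-2)/2
g = 13*12/2
g = 156/2 = 78

78


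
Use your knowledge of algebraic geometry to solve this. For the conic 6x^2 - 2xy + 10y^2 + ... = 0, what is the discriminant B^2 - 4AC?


The discriminant of a conic Ax^2 + Bxy + Cy^2 + ... = 0 is B^2 - 4AC.
B^2 = (-2)^2 = 4
4AC = 4*6*10 = 240
Discriminant = 4 - 240 = -236

-236


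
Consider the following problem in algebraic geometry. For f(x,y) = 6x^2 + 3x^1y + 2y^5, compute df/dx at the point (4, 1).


df/dx = 2*6*x^1 + 1*3*x^0*y
At (4,1): 2*6*4^1 + 1*3*4^0*1
= 48 + 3
= 51

51


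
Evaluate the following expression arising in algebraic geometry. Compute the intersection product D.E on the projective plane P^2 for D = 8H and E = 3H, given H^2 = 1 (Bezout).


Using bilinearity of the intersection pairing on the projective plane P^2:
(aH).(bH) = ab * (H.H)
We have H^2 = 1 (Bezout).
D.E = (8H).(3H) = 8*3*1
= 24*1
= 24

24


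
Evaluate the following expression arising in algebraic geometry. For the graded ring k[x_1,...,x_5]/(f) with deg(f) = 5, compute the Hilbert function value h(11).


For R = k[x_1,...,x_n]/(f) with f homogeneous of degree e:
The Hilbert series is (1 - t^e)/(1 - t)^n.
So h(d) = C(d+n-1, n-1) - C(d-e+n-1, n-1) for d >= e.
With n=5, e=5, d=11:
C(11+5-1, 5-1) = C(15, 4) = 1365
C(11-5+5-1, 5-1) = C(10, 4) = 210
h(11) = 1365 - 210 = 1155

1155


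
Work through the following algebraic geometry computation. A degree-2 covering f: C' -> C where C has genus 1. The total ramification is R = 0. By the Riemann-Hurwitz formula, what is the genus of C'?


Riemann-Hurwitz formula: 2g' - 2 = d(2g - 2) + R
Given: d = 2, g = 1, R = 0
2g' - 2 = 2*(2*1 - 2) + 0
2g' - 2 = 2*0 + 0
2g' - 2 = 0 + 0 = 0
2g' = 2
g' = 1

1


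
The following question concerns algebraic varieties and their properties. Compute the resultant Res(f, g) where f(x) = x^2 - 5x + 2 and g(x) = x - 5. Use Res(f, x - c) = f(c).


For Res(f, x - c), we evaluate f at x = c.
f(5) = 5^2 - 5*5 + 2
= 25 - 25 + 2
= 0 + 2 = 2
Res(f, g) = 2

2


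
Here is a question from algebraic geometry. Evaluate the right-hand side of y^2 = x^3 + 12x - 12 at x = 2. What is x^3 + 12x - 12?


Compute x^3 + 12x - 12 at x = 2:
x^3 = 2^3 = 8
12*x = 12*2 = 24
Sum: 8 + 24 - 12 = 20

20


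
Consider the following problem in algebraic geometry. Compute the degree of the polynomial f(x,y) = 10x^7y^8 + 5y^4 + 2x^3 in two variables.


Examine each term for its total degree (sum of exponents).
  Term '10x^7y^8' has total degree 7+8 = 15.
  Term '5y^4' has total degree 0+4 = 4.
  Term '2x^3' has total degree 3+0 = 3.
The maximum total degree among all terms is 15.

15


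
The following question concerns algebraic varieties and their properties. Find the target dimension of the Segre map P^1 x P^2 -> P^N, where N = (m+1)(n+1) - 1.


The Segre embedding maps P^m x P^n into P^N via
all products of coordinates from each factor.
N = (m+1)(n+1) - 1
N = (1+1)(2+1) - 1
N = 2*3 - 1
N = 6 - 1 = 5

5


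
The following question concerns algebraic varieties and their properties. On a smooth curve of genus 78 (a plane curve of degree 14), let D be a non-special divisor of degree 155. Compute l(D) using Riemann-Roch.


First, compute the genus of a smooth plane curve of degree 14:
g = (d-1)(d-2)/2 = (14-1)(14-2)/2 = 78
For a non-special divisor D (i.e., h^1(D) = 0), Riemann-Roch gives:
l(D) = deg(D) - g + 1
Since deg(D) = 155 >= 2g - 1 = 155, D is non-special.
l(D) = 155 - 78 + 1 = 78

78


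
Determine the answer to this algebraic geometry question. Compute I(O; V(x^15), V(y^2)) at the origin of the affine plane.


The intersection multiplicity of V(x^a) and V(y^b) at the origin is:
I(O; V(x^15), V(y^2)) = dim_k(k[x,y]/(x^15, y^2))
A basis for k[x,y]/(x^15, y^2) is the set of monomials x^i * y^j
where 0 <= i < 15 and 0 <= j < 2.
The number of such monomials is 15 * 2 = 30

30


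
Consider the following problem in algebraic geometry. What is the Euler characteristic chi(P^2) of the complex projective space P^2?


The complex projective space P^2 has one cell in each even real dimension 0, 2, ..., 4.
The cohomology groups are H^{2k}(P^2) = Z for k = 0,...,2, and 0 otherwise.
Euler characteristic = sum of Betti numbers = 1 per even-dimensional cohomology group.
chi(P^2) = 2 + 1 = 3

3


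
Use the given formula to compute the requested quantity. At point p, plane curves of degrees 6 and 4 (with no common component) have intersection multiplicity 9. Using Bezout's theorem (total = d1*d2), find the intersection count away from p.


By Bezout's theorem, the total intersection number is d1 * d2.
Total = 6 * 4 = 24
Intersection multiplicity at p = 9
Remaining intersections = 24 - 9 = 15

15


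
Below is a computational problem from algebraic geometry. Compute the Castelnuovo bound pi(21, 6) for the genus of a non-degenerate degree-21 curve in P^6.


Castelnuovo's bound: write d - 1 = m(r-1) + epsilon with 0 <= epsilon < r-1.
d - 1 = 21 - 1 = 20
r - 1 = 6 - 1 = 5
20 = 4*5 + 0, so m = 4, epsilon = 0
pi(d, r) = m(m-1)(r-1)/2 + m*epsilon
= 4*3*5/2 + 4*0
= 60/2 + 0
= 30 + 0 = 30

30


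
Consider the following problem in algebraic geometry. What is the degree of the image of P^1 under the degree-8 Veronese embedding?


The Veronese variety v_8(P^1) has degree d^r.
d^r = 8^1 = 8

8


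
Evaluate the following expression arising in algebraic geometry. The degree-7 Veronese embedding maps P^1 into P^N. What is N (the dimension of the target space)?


The Veronese embedding v_d: P^n -> P^N maps each point to all
degree-d monomials in n+1 homogeneous coordinates.
N = C(n+d, d) - 1
N = C(1+7, 7) - 1
N = C(8, 7) - 1
C(8, 7) = 8
N = 8 - 1 = 7

7


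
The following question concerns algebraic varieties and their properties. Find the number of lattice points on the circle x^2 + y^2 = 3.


Systematically check integer values of x where x^2 <= 3.
For each valid x, check if 3 - x^2 is a perfect square.
Total integer solutions found: 0

0


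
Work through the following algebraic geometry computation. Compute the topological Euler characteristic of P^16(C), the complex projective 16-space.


The complex projective space P^16 has one cell in each even real dimension 0, 2, ..., 32.
The cohomology groups are H^{2k}(P^16) = Z for k = 0,...,16, and 0 otherwise.
Euler characteristic = sum of Betti numbers = 1 per even-dimensional cohomology group.
chi(P^16) = 16 + 1 = 17

17


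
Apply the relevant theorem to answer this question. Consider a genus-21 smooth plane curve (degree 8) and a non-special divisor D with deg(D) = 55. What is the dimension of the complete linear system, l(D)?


First, compute the genus of a smooth plane curve of degree 8:
g = (d-1)(d-2)/2 = (8-1)(8-2)/2 = 21
For a non-special divisor D (i.e., h^1(D) = 0), Riemann-Roch gives:
l(D) = deg(D) - g + 1
Since deg(D) = 55 >= 2g - 1 = 41, D is non-special.
l(D) = 55 - 21 + 1 = 35

35


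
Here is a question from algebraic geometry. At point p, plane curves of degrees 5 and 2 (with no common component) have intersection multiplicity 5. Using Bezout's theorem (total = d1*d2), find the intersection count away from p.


By Bezout's theorem, the total intersection number is d1 * d2.
Total = 5 * 2 = 10
Intersection multiplicity at p = 5
Remaining intersections = 10 - 5 = 5

5


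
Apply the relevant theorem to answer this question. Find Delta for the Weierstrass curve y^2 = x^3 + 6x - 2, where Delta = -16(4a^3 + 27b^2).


Compute each component:
4a^3 = 4*6^3 = 4*216 = 864
27b^2 = 27*(-2)^2 = 27*4 = 108
4a^3 + 27b^2 = 864 + 108 = 972
Delta = -16*972 = -15552

-15552


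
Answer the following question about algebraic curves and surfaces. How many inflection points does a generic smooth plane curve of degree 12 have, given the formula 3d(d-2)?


For a general smooth plane curve C of degree d, the inflection points are
the intersection of C with its Hessian curve, which has degree 3(d-2).
By Bezout, the total intersection number is d * 3(d-2) = 12 * 30 = 360.
For a general curve every flex is ordinary, so each contributes
multiplicity 1 to C·Hess(C), and the number of distinct inflection
points is 3d(d-2).
Inflection points = 3*12*(12-2) = 3*12*10 = 360

360


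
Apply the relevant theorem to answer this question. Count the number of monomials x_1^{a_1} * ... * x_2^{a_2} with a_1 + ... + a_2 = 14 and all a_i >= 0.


The number of degree-14 monomials in 2 variables is C(d+n-1, n-1).
= C(14+2-1, 2-1) = C(15, 1)
= 15

15


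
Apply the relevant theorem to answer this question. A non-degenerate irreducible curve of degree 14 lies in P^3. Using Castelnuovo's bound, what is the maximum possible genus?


Castelnuovo's bound: write d - 1 = m(r-1) + epsilon with 0 <= epsilon < r-1.
d - 1 = 14 - 1 = 13
r - 1 = 3 - 1 = 2
13 = 6*2 + 1, so m = 6, epsilon = 1
pi(d, r) = m(m-1)(r-1)/2 + m*epsilon
= 6*5*2/2 + 6*1
= 60/2 + 6
= 30 + 6 = 36

36


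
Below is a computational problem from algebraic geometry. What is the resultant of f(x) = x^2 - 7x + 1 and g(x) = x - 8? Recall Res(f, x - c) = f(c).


For Res(f, x - c), we evaluate f at x = c.
f(8) = 8^2 - 7*8 + 1
= 64 - 56 + 1
= 8 + 1 = 9
Res(f, g) = 9

9


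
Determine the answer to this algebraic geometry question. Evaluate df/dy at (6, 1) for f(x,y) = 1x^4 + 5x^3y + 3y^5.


df/dy = 5*x^3 + 5*3*y^4
At (6,1): 5*6^3 + 5*3*1^4
= 1080 + 15
= 1095

1095


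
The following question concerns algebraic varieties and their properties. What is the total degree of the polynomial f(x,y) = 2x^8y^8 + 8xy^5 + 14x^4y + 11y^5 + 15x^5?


Examine each term for its total degree (sum of exponents).
  Term '2x^8y^8' has total degree 8+8 = 16.
  Term '8xy^5' has total degree 1+5 = 6.
  Term '14x^4y' has total degree 4+1 = 5.
  Term '11y^5' has total degree 0+5 = 5.
  Term '15x^5' has total degree 5+0 = 5.
The maximum total degree among all terms is 16.

16


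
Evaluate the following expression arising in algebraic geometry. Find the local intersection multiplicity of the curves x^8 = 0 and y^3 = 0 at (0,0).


The intersection multiplicity of V(x^a) and V(y^b) at the origin is:
I(O; V(x^8), V(y^3)) = dim_k(k[x,y]/(x^8, y^3))
A basis for k[x,y]/(x^8, y^3) is the set of monomials x^i * y^j
where 0 <= i < 8 and 0 <= j < 3.
The number of such monomials is 8 * 3 = 24

24


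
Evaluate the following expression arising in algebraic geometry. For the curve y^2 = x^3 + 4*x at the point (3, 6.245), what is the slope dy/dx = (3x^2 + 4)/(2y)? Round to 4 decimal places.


Using implicit differentiation of y^2 = x^3 + 4*x:
2y * dy/dx = 3x^2 + 4
dy/dx = (3x^2 + 4)/(2y)
Numerator: 3*3^2 + 4 = 31
Denominator: 2*6.245 = 12.49
dy/dx = 31/12.49 = 2.4820

2.4820


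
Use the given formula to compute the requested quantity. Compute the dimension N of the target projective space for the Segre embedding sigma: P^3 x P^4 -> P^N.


The Segre embedding maps P^m x P^n into P^N via
all products of coordinates from each factor.
N = (m+1)(n+1) - 1
N = (3+1)(4+1) - 1
N = 4*5 - 1
N = 20 - 1 = 19

19


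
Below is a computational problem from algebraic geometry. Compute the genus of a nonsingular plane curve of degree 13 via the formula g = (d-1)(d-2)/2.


Using the genus formula for smooth plane curves:
g = (d-1)(d-2)/2
g = (13-1)(13-2)/2
g = 12*11/2
g = 132/2 = 66

66


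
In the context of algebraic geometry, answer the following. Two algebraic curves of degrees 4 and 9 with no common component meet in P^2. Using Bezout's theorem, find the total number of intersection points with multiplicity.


Bezout's theorem states the intersection count equals the product of degrees.
Intersection count = 4 * 9 = 36

36


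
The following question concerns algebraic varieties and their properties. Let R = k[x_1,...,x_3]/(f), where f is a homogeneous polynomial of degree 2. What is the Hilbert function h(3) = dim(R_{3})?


For R = k[x_1,...,x_n]/(f) with f homogeneous of degree e:
The Hilbert series is (1 - t^e)/(1 - t)^n.
So h(d) = C(d+n-1, n-1) - C(d-e+n-1, n-1) for d >= e.
With n=3, e=2, d=3:
C(3+3-1, 3-1) = C(5, 2) = 10
C(3-2+3-1, 3-1) = C(3, 2) = 3
h(3) = 10 - 3 = 7

7


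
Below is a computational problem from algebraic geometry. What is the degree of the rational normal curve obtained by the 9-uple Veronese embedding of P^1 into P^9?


The rational normal curve in P^9 is the image of P^1 under the 9-uple Veronese.
A general hyperplane in P^9 pulls back to a degree-9 form on P^1, which has 9 zeros,
so the curve meets a general hyperplane in 9 points. Degree = 9.

9


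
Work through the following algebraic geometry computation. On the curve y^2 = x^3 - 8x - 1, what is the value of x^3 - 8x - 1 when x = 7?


Compute x^3 - 8x - 1 at x = 7:
x^3 = 7^3 = 343
(-8)*x = (-8)*7 = -56
Sum: 343 - 56 - 1 = 286

286


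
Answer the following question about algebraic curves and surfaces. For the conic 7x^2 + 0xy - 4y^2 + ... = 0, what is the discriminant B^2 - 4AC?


The discriminant of a conic Ax^2 + Bxy + Cy^2 + ... = 0 is B^2 - 4AC.
B^2 = 0^2 = 0
4AC = 4*7*(-4) = -112
Discriminant = 0 + 112 = 112

112


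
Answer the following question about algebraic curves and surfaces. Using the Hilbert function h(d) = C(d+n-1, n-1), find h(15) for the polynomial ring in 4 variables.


The Hilbert function for the polynomial ring in 4 variables is:
h(d) = C(d+n-1, n-1)
h(15) = C(15+4-1, 4-1) = C(18, 3)
= 18! / (3! * 15!)
= 816

816


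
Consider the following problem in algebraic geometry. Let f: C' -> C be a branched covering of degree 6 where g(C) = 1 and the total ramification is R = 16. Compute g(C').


Riemann-Hurwitz formula: 2g' - 2 = d(2g - 2) + R
Given: d = 6, g = 1, R = 16
2g' - 2 = 6*(2*1 - 2) + 16
2g' - 2 = 6*0 + 16
2g' - 2 = 0 + 16 = 16
2g' = 18
g' = 9

9


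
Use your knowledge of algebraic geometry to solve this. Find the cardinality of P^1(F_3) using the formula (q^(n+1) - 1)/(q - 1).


P^1(F_3) has (q^(n+1) - 1)/(q - 1) points.
= 3^1 + 3^0
= 3 + 1
= 4

4


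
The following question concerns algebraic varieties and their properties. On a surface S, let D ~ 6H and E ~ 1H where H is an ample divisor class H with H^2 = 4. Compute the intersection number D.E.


Using bilinearity of the intersection pairing on a surface S:
(aH).(bH) = ab * (H.H)
We have H^2 = 4.
D.E = (6H).(1H) = 6*1*4
= 6*4
= 24

24


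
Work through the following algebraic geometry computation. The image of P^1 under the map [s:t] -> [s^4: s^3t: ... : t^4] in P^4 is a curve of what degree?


The rational normal curve in P^4 is the image of P^1 under the 4-uple Veronese.
A general hyperplane in P^4 pulls back to a degree-4 form on P^1, which has 4 zeros,
so the curve meets a general hyperplane in 4 points. Degree = 4.

4


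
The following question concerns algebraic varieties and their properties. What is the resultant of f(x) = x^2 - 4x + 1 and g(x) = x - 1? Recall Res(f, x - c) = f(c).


For Res(f, x - c), we evaluate f at x = c.
f(1) = 1^2 - 4*1 + 1
= 1 - 4 + 1
= -3 + 1 = -2
Res(f, g) = -2

-2


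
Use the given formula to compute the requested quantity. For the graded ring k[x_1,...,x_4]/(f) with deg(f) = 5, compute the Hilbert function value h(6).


For R = k[x_1,...,x_n]/(f) with f homogeneous of degree e:
The Hilbert series is (1 - t^e)/(1 - t)^n.
So h(d) = C(d+n-1, n-1) - C(d-e+n-1, n-1) for d >= e.
With n=4, e=5, d=6:
C(6+4-1, 4-1) = C(9, 3) = 84
C(6-5+4-1, 4-1) = C(4, 3) = 4
h(6) = 84 - 4 = 80

80


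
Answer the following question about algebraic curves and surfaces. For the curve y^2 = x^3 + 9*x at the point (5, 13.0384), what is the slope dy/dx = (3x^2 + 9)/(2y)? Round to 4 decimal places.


Using implicit differentiation of y^2 = x^3 + 9*x:
2y * dy/dx = 3x^2 + 9
dy/dx = (3x^2 + 9)/(2y)
Numerator: 3*5^2 + 9 = 84
Denominator: 2*13.0384 = 26.0768
dy/dx = 84/26.0768 = 3.2213

3.2213


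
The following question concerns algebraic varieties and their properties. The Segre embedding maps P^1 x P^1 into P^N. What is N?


The Segre embedding maps P^m x P^n into P^N via
all products of coordinates from each factor.
N = (m+1)(n+1) - 1
N = (1+1)(1+1) - 1
N = 2*2 - 1
N = 4 - 1 = 3

3


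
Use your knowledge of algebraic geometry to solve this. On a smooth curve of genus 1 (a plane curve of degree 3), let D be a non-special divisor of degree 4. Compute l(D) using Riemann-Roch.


First, compute the genus of a smooth plane curve of degree 3:
g = (d-1)(d-2)/2 = (3-1)(3-2)/2 = 1
For a non-special divisor D (i.e., h^1(D) = 0), Riemann-Roch gives:
l(D) = deg(D) - g + 1
Since deg(D) = 4 >= 2g - 1 = 1, D is non-special.
l(D) = 4 - 1 + 1 = 4

4


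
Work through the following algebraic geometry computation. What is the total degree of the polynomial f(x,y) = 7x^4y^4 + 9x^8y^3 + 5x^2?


Examine each term for its total degree (sum of exponents).
  Term '7x^4y^4' has total degree 4+4 = 8.
  Term '9x^8y^3' has total degree 8+3 = 11.
  Term '5x^2' has total degree 2+0 = 2.
The maximum total degree among all terms is 11.

11


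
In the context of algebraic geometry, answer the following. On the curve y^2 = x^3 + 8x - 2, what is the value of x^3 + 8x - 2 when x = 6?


Compute x^3 + 8x - 2 at x = 6:
x^3 = 6^3 = 216
8*x = 8*6 = 48
Sum: 216 + 48 - 2 = 262

262


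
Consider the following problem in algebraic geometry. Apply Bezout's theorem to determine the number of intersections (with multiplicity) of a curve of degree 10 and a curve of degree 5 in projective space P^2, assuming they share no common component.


Bezout's theorem states the intersection count equals the product of degrees.
Intersection count = 10 * 5 = 50

50


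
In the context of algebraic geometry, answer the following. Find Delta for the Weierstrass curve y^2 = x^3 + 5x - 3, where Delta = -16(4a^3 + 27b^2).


Compute each component:
4a^3 = 4*5^3 = 4*125 = 500
27b^2 = 27*(-3)^2 = 27*9 = 243
4a^3 + 27b^2 = 500 + 243 = 743
Delta = -16*743 = -11888

-11888


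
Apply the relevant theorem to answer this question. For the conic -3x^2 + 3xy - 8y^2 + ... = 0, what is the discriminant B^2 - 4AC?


The discriminant of a conic Ax^2 + Bxy + Cy^2 + ... = 0 is B^2 - 4AC.
B^2 = 3^2 = 9
4AC = 4*(-3)*(-8) = 96
Discriminant = 9 - 96 = -87

-87


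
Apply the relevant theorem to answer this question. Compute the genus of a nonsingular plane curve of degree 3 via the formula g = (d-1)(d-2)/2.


Using the genus formula for smooth plane curves:
g = (d-1)(d-2)/2
g = (3-1)(3-2)/2
g = 2*1/2
g = 2/2 = 1

1


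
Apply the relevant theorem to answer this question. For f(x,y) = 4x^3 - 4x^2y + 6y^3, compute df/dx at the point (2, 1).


df/dx = 3*4*x^2 + 2*(-4)*x^1*y
At (2,1): 3*4*2^2 + 2*(-4)*2^1*1
= 48 - 16
= 32

32


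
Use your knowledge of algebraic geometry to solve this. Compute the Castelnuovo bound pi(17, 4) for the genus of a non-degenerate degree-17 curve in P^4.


Castelnuovo's bound: write d - 1 = m(r-1) + epsilon with 0 <= epsilon < r-1.
d - 1 = 17 - 1 = 16
r - 1 = 4 - 1 = 3
16 = 5*3 + 1, so m = 5, epsilon = 1
pi(d, r) = m(m-1)(r-1)/2 + m*epsilon
= 5*4*3/2 + 5*1
= 60/2 + 5
= 30 + 5 = 35

35


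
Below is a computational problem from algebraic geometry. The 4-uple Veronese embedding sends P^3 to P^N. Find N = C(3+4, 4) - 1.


The Veronese embedding v_d: P^n -> P^N maps each point to all
degree-d monomials in n+1 homogeneous coordinates.
N = C(n+d, d) - 1
N = C(3+4, 4) - 1
N = C(7, 4) - 1
C(7, 4) = 35
N = 35 - 1 = 34

34


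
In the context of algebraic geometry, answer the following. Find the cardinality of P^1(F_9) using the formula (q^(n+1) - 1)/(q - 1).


P^1(F_9) has (q^(n+1) - 1)/(q - 1) points.
= 9^1 + 9^0
= 9 + 1
= 10

10


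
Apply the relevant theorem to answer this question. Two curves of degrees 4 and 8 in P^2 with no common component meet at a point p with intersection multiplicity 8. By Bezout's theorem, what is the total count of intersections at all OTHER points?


By Bezout's theorem, the total intersection number is d1 * d2.
Total = 4 * 8 = 32
Intersection multiplicity at p = 8
Remaining intersections = 32 - 8 = 24

24


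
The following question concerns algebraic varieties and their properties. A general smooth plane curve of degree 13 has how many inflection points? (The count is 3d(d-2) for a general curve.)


For a general smooth plane curve C of degree d, the inflection points are
the intersection of C with its Hessian curve, which has degree 3(d-2).
By Bezout, the total intersection number is d * 3(d-2) = 13 * 33 = 429.
For a general curve every flex is ordinary, so each contributes
multiplicity 1 to C·Hess(C), and the number of distinct inflection
points is 3d(d-2).
Inflection points = 3*13*(13-2) = 3*13*11 = 429

429


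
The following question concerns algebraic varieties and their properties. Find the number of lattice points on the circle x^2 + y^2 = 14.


Systematically check integer values of x where x^2 <= 14.
For each valid x, check if 14 - x^2 is a perfect square.
Total integer solutions found: 0

0


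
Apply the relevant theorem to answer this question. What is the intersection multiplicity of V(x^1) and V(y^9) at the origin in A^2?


The intersection multiplicity of V(x^a) and V(y^b) at the origin is:
I(O; V(x^1), V(y^9)) = dim_k(k[x,y]/(x^1, y^9))
A basis for k[x,y]/(x^1, y^9) is the set of monomials x^i * y^j
where 0 <= i < 1 and 0 <= j < 9.
The number of such monomials is 1 * 9 = 9

9


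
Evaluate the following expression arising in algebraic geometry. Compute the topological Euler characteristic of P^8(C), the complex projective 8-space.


The complex projective space P^8 has one cell in each even real dimension 0, 2, ..., 16.
The cohomology groups are H^{2k}(P^8) = Z for k = 0,...,8, and 0 otherwise.
Euler characteristic = sum of Betti numbers = 1 per even-dimensional cohomology group.
chi(P^8) = 8 + 1 = 9

9


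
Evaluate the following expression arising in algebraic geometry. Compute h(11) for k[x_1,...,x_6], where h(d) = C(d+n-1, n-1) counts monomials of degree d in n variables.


The Hilbert function for the polynomial ring in 6 variables is:
h(d) = C(d+n-1, n-1)
h(11) = C(11+6-1, 6-1) = C(16, 5)
= 16! / (5! * 11!)
= 4368

4368


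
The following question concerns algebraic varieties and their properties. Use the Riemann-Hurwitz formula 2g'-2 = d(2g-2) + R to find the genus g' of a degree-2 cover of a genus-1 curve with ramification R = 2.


Riemann-Hurwitz formula: 2g' - 2 = d(2g - 2) + R
Given: d = 2, g = 1, R = 2
2g' - 2 = 2*(2*1 - 2) + 2
2g' - 2 = 2*0 + 2
2g' - 2 = 0 + 2 = 2
2g' = 4
g' = 2

2


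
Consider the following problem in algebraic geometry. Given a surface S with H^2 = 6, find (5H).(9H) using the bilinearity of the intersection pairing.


Using bilinearity of the intersection pairing on a surface S:
(aH).(bH) = ab * (H.H)
We have H^2 = 6.
D.E = (5H).(9H) = 5*9*6
= 45*6
= 270

270


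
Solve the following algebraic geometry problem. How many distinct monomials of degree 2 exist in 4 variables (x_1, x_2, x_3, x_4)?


The number of degree-2 monomials in 4 variables is C(d+n-1, n-1).
= C(2+4-1, 4-1) = C(5, 3)
= 10

10


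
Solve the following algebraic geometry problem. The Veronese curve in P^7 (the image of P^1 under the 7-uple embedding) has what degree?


The rational normal curve in P^7 is the image of P^1 under the 7-uple Veronese.
A general hyperplane in P^7 pulls back to a degree-7 form on P^1, which has 7 zeros,
so the curve meets a general hyperplane in 7 points. Degree = 7.

7


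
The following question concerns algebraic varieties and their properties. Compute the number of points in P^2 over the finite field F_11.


P^2(F_11) has (q^(n+1) - 1)/(q - 1) points.
= 11^2 + 11^1 + 11^0
= 121 + 11 + 1
= 133

133


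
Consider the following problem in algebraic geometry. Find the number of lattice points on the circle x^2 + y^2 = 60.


Systematically check integer values of x where x^2 <= 60.
For each valid x, check if 60 - x^2 is a perfect square.
Total integer solutions found: 0

0


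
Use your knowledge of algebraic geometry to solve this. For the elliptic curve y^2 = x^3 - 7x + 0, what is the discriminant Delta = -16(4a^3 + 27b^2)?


Compute each component:
4a^3 = 4*(-7)^3 = 4*(-343) = -1372
27b^2 = 27*0^2 = 27*0 = 0
4a^3 + 27b^2 = -1372 + 0 = -1372
Delta = -16*(-1372) = 21952

21952


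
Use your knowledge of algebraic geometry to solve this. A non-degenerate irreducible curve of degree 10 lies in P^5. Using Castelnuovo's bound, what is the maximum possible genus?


Castelnuovo's bound: write d - 1 = m(r-1) + epsilon with 0 <= epsilon < r-1.
d - 1 = 10 - 1 = 9
r - 1 = 5 - 1 = 4
9 = 2*4 + 1, so m = 2, epsilon = 1
pi(d, r) = m(m-1)(r-1)/2 + m*epsilon
= 2*1*4/2 + 2*1
= 8/2 + 2
= 4 + 2 = 6

6


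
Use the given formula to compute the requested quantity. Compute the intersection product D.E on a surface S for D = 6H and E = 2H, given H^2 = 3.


Using bilinearity of the intersection pairing on a surface S:
(aH).(bH) = ab * (H.H)
We have H^2 = 3.
D.E = (6H).(2H) = 6*2*3
= 12*3
= 36

36


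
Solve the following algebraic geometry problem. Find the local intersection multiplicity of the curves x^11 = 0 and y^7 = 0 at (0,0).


The intersection multiplicity of V(x^a) and V(y^b) at the origin is:
I(O; V(x^11), V(y^7)) = dim_k(k[x,y]/(x^11, y^7))
A basis for k[x,y]/(x^11, y^7) is the set of monomials x^i * y^j
where 0 <= i < 11 and 0 <= j < 7.
The number of such monomials is 11 * 7 = 77

77


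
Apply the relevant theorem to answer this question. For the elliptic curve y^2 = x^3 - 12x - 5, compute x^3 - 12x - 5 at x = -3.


Compute x^3 - 12x - 5 at x = -3:
x^3 = (-3)^3 = -27
(-12)*x = (-12)*(-3) = 36
Sum: -27 + 36 - 5 = 4

4


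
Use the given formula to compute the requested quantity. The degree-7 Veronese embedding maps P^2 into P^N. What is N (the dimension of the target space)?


The Veronese embedding v_d: P^n -> P^N maps each point to all
degree-d monomials in n+1 homogeneous coordinates.
N = C(n+d, d) - 1
N = C(2+7, 7) - 1
N = C(9, 7) - 1
C(9, 7) = 36
N = 36 - 1 = 35

35


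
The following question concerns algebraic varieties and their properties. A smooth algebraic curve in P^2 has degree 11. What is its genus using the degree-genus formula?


Using the genus formula for smooth plane curves:
g = (d-1)(d-2)/2
g = (11-1)(11-2)/2
g = 10*9/2
g = 90/2 = 45

45


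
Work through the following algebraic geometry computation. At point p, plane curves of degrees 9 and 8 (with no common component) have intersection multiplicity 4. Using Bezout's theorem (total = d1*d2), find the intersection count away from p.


By Bezout's theorem, the total intersection number is d1 * d2.
Total = 9 * 8 = 72
Intersection multiplicity at p = 4
Remaining intersections = 72 - 4 = 68

68


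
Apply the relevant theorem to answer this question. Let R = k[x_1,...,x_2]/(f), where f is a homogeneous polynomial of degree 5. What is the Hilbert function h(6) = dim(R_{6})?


For R = k[x_1,...,x_n]/(f) with f homogeneous of degree e:
The Hilbert series is (1 - t^e)/(1 - t)^n.
So h(d) = C(d+n-1, n-1) - C(d-e+n-1, n-1) for d >= e.
With n=2, e=5, d=6:
C(6+2-1, 2-1) = C(7, 1) = 7
C(6-5+2-1, 2-1) = C(2, 1) = 2
h(6) = 7 - 2 = 5

5


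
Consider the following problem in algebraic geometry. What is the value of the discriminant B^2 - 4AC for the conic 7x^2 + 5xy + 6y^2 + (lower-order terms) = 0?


The discriminant of a conic Ax^2 + Bxy + Cy^2 + ... = 0 is B^2 - 4AC.
B^2 = 5^2 = 25
4AC = 4*7*6 = 168
Discriminant = 25 - 168 = -143

-143


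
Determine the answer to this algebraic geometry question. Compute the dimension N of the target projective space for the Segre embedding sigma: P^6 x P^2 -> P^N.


The Segre embedding maps P^m x P^n into P^N via
all products of coordinates from each factor.
N = (m+1)(n+1) - 1
N = (6+1)(2+1) - 1
N = 7*3 - 1
N = 21 - 1 = 20

20


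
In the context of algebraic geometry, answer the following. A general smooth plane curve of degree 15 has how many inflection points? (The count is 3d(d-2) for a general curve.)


For a general smooth plane curve C of degree d, the inflection points are
the intersection of C with its Hessian curve, which has degree 3(d-2).
By Bezout, the total intersection number is d * 3(d-2) = 15 * 39 = 585.
For a general curve every flex is ordinary, so each contributes
multiplicity 1 to C·Hess(C), and the number of distinct inflection
points is 3d(d-2).
Inflection points = 3*15*(15-2) = 3*15*13 = 585

585


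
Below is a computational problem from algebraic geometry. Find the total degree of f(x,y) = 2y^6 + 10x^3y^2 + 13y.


Examine each term for its total degree (sum of exponents).
  Term '2y^6' has total degree 0+6 = 6.
  Term '10x^3y^2' has total degree 3+2 = 5.
  Term '13y' has total degree 0+1 = 1.
The maximum total degree among all terms is 6.

6


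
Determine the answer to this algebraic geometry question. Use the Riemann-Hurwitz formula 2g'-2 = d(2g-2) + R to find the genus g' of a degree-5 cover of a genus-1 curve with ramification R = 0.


Riemann-Hurwitz formula: 2g' - 2 = d(2g - 2) + R
Given: d = 5, g = 1, R = 0
2g' - 2 = 5*(2*1 - 2) + 0
2g' - 2 = 5*0 + 0
2g' - 2 = 0 + 0 = 0
2g' = 2
g' = 1

1


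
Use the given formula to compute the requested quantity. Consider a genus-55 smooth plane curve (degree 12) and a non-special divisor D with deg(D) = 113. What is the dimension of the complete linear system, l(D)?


First, compute the genus of a smooth plane curve of degree 12:
g = (d-1)(d-2)/2 = (12-1)(12-2)/2 = 55
For a non-special divisor D (i.e., h^1(D) = 0), Riemann-Roch gives:
l(D) = deg(D) - g + 1
Since deg(D) = 113 >= 2g - 1 = 109, D is non-special.
l(D) = 113 - 55 + 1 = 59

59


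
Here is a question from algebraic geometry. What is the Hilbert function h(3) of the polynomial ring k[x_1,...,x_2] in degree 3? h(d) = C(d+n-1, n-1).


The Hilbert function for the polynomial ring in 2 variables is:
h(d) = C(d+n-1, n-1)
h(3) = C(3+2-1, 2-1) = C(4, 1)
= 4! / (1! * 3!)
= 4

4


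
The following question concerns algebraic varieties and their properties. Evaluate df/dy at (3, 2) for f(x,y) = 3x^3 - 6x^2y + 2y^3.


df/dy = (-6)*x^2 + 3*2*y^2
At (3,2): (-6)*3^2 + 3*2*2^2
= -54 + 24
= -30

-30


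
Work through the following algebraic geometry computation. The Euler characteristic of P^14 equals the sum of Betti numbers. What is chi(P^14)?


The complex projective space P^14 has one cell in each even real dimension 0, 2, ..., 28.
The cohomology groups are H^{2k}(P^14) = Z for k = 0,...,14, and 0 otherwise.
Euler characteristic = sum of Betti numbers = 1 per even-dimensional cohomology group.
chi(P^14) = 14 + 1 = 15

15


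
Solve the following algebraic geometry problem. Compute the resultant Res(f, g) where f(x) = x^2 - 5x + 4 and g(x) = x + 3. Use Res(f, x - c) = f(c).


For Res(f, x - c), we evaluate f at x = c.
f(-3) = (-3)^2 - 5*(-3) + 4
= 9 + 15 + 4
= 24 + 4 = 28
Res(f, g) = 28

28


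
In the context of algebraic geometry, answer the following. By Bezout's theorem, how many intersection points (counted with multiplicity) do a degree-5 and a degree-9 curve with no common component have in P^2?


Bezout's theorem states the intersection count equals the product of degrees.
Intersection count = 5 * 9 = 45

45


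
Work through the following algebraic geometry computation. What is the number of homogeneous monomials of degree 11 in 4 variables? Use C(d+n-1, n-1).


The number of degree-11 monomials in 4 variables is C(d+n-1, n-1).
= C(11+4-1, 4-1) = C(14, 3)
= 364

364


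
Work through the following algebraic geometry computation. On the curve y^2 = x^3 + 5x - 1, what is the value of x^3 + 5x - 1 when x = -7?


Compute x^3 + 5x - 1 at x = -7:
x^3 = (-7)^3 = -343
5*x = 5*(-7) = -35
Sum: -343 - 35 - 1 = -379

-379


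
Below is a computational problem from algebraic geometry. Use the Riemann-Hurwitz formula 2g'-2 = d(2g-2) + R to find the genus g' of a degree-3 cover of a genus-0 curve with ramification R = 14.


Riemann-Hurwitz formula: 2g' - 2 = d(2g - 2) + R
Given: d = 3, g = 0, R = 14
2g' - 2 = 3*(2*0 - 2) + 14
2g' - 2 = 3*(-2) + 14
2g' - 2 = -6 + 14 = 8
2g' = 10
g' = 5

5


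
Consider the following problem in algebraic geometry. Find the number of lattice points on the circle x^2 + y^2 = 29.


Systematically check integer values of x where x^2 <= 29.
For each valid x, check if 29 - x^2 is a perfect square.
x=2: 29 - 4 = 25, sqrt = 5 (valid)
x=5: 29 - 25 = 4, sqrt = 2 (valid)
Total integer solutions found: 8

8


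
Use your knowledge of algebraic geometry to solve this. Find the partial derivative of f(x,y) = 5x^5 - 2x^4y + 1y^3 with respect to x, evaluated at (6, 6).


df/dx = 5*5*x^4 + 4*(-2)*x^3*y
At (6,6): 5*5*6^4 + 4*(-2)*6^3*6
= 32400 - 10368
= 22032

22032


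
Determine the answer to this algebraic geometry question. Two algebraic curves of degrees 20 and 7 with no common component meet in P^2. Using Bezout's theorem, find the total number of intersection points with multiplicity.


Bezout's theorem states the intersection count equals the product of degrees.
Intersection count = 20 * 7 = 140

140


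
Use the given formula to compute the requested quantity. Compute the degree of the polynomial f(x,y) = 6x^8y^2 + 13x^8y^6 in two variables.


Examine each term for its total degree (sum of exponents).
  Term '6x^8y^2' has total degree 8+2 = 10.
  Term '13x^8y^6' has total degree 8+6 = 14.
The maximum total degree among all terms is 14.

14


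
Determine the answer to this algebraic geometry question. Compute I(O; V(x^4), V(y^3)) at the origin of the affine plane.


The intersection multiplicity of V(x^a) and V(y^b) at the origin is:
I(O; V(x^4), V(y^3)) = dim_k(k[x,y]/(x^4, y^3))
A basis for k[x,y]/(x^4, y^3) is the set of monomials x^i * y^j
where 0 <= i < 4 and 0 <= j < 3.
The number of such monomials is 4 * 3 = 12

12


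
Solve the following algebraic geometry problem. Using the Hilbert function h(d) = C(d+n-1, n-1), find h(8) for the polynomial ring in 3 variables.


The Hilbert function for the polynomial ring in 3 variables is:
h(d) = C(d+n-1, n-1)
h(8) = C(8+3-1, 3-1) = C(10, 2)
= 10! / (2! * 8!)
= 45

45


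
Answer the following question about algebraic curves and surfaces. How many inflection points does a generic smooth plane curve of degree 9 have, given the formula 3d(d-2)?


For a general smooth plane curve C of degree d, the inflection points are
the intersection of C with its Hessian curve, which has degree 3(d-2).
By Bezout, the total intersection number is d * 3(d-2) = 9 * 21 = 189.
For a general curve every flex is ordinary, so each contributes
multiplicity 1 to C·Hess(C), and the number of distinct inflection
points is 3d(d-2).
Inflection points = 3*9*(9-2) = 3*9*7 = 189

189


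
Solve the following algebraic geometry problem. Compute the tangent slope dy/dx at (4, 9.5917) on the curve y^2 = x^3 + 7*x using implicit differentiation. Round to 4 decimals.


Using implicit differentiation of y^2 = x^3 + 7*x:
2y * dy/dx = 3x^2 + 7
dy/dx = (3x^2 + 7)/(2y)
Numerator: 3*4^2 + 7 = 55
Denominator: 2*9.5917 = 19.1834
dy/dx = 55/19.1834 = 2.8671

2.8671


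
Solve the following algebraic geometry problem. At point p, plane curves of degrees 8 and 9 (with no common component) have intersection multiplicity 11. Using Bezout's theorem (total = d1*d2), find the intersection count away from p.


By Bezout's theorem, the total intersection number is d1 * d2.
Total = 8 * 9 = 72
Intersection multiplicity at p = 11
Remaining intersections = 72 - 11 = 61

61


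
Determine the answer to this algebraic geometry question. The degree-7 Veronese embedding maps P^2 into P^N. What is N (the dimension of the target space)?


The Veronese embedding v_d: P^n -> P^N maps each point to all
degree-d monomials in n+1 homogeneous coordinates.
N = C(n+d, d) - 1
N = C(2+7, 7) - 1
N = C(9, 7) - 1
C(9, 7) = 36
N = 36 - 1 = 35

35


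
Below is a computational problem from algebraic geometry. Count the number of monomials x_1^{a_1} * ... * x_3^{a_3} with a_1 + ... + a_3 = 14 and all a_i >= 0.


The number of degree-14 monomials in 3 variables is C(d+n-1, n-1).
= C(14+3-1, 3-1) = C(16, 2)
= 120

120


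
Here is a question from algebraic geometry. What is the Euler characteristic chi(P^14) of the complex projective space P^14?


The complex projective space P^14 has one cell in each even real dimension 0, 2, ..., 28.
The cohomology groups are H^{2k}(P^14) = Z for k = 0,...,14, and 0 otherwise.
Euler characteristic = sum of Betti numbers = 1 per even-dimensional cohomology group.
chi(P^14) = 14 + 1 = 15

15


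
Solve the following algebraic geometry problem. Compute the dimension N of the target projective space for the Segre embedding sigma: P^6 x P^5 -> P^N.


The Segre embedding maps P^m x P^n into P^N via
all products of coordinates from each factor.
N = (m+1)(n+1) - 1
N = (6+1)(5+1) - 1
N = 7*6 - 1
N = 42 - 1 = 41

41


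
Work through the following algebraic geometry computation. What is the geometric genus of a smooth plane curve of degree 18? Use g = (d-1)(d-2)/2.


Using the genus formula for smooth plane curves:
g = (d-1)(d-2)/2
g = (18-1)(18-2)/2
g = 17*16/2
g = 272/2 = 136

136


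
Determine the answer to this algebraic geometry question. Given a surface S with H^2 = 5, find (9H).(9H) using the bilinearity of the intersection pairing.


Using bilinearity of the intersection pairing on a surface S:
(aH).(bH) = ab * (H.H)
We have H^2 = 5.
D.E = (9H).(9H) = 9*9*5
= 81*5
= 405

405


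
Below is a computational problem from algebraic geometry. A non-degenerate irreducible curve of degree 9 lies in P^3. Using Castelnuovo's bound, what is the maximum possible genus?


Castelnuovo's bound: write d - 1 = m(r-1) + epsilon with 0 <= epsilon < r-1.
d - 1 = 9 - 1 = 8
r - 1 = 3 - 1 = 2
8 = 4*2 + 0, so m = 4, epsilon = 0
pi(d, r) = m(m-1)(r-1)/2 + m*epsilon
= 4*3*2/2 + 4*0
= 24/2 + 0
= 12 + 0 = 12

12


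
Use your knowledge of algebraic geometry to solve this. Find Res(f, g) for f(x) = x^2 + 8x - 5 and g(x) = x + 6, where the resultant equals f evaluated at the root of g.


For Res(f, x - c), we evaluate f at x = c.
f(-6) = (-6)^2 + 8*(-6) - 5
= 36 - 48 - 5
= -12 - 5 = -17
Res(f, g) = -17

-17


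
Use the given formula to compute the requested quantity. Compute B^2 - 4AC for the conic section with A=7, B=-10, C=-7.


The discriminant of a conic Ax^2 + Bxy + Cy^2 + ... = 0 is B^2 - 4AC.
B^2 = (-10)^2 = 100
4AC = 4*7*(-7) = -196
Discriminant = 100 + 196 = 296

296


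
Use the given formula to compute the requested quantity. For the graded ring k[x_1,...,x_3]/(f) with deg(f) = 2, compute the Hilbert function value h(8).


For R = k[x_1,...,x_n]/(f) with f homogeneous of degree e:
The Hilbert series is (1 - t^e)/(1 - t)^n.
So h(d) = C(d+n-1, n-1) - C(d-e+n-1, n-1) for d >= e.
With n=3, e=2, d=8:
C(8+3-1, 3-1) = C(10, 2) = 45
C(8-2+3-1, 3-1) = C(8, 2) = 28
h(8) = 45 - 28 = 17

17


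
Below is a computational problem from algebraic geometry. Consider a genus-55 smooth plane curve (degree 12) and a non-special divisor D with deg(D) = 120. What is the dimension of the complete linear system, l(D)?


First, compute the genus of a smooth plane curve of degree 12:
g = (d-1)(d-2)/2 = (12-1)(12-2)/2 = 55
For a non-special divisor D (i.e., h^1(D) = 0), Riemann-Roch gives:
l(D) = deg(D) - g + 1
Since deg(D) = 120 >= 2g - 1 = 109, D is non-special.
l(D) = 120 - 55 + 1 = 66

66


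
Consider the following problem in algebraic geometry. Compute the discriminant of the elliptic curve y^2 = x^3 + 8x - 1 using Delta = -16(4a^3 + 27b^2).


Compute each component:
4a^3 = 4*8^3 = 4*512 = 2048
27b^2 = 27*(-1)^2 = 27*1 = 27
4a^3 + 27b^2 = 2048 + 27 = 2075
Delta = -16*2075 = -33200

-33200


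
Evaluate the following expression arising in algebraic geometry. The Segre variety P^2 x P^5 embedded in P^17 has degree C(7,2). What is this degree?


The degree of the Segre variety P^2 x P^5 is C(m+n, m).
= C(7, 2)
= 21

21
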